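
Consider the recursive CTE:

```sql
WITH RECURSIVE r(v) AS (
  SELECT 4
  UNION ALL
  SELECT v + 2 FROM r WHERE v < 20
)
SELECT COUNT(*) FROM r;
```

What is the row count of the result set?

Base: v=4.
Iteration 1: 4 < 20 holds -> v = 4 + 2 = 6.
Iteration 2: 6 < 20 holds -> v = 6 + 2 = 8.
Iteration 3: 8 < 20 holds -> v = 8 + 2 = 10.
Iteration 4: 10 < 20 holds -> v = 10 + 2 = 12.
Iteration 5: 12 < 20 holds -> v = 12 + 2 = 14.
Iteration 6: 14 < 20 holds -> v = 14 + 2 = 16.
Iteration 7: 16 < 20 holds -> v = 16 + 2 = 18.
Iteration 8: 18 < 20 holds -> v = 18 + 2 = 20.
Iteration 9: 20 < 20 fails; recursion stops.
Total rows emitted: 9.

9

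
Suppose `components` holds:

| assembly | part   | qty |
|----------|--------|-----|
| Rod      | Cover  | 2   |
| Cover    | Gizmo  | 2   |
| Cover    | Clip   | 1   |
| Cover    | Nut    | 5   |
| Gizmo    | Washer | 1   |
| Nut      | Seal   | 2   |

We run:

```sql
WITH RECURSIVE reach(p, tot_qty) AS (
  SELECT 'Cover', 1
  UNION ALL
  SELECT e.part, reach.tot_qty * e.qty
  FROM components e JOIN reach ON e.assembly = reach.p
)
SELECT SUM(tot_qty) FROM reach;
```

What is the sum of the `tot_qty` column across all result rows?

21

Base: (Cover, tot_qty=1).
Iteration 1: components of {Cover} -> Clip = 1*1 = 1, Gizmo = 1*2 = 2, Nut = 1*5 = 5.
Iteration 2: components of {Clip,Gizmo,Nut} -> Seal = 5*2 = 10, Washer = 2*1 = 2.
Iteration 3: no further components; recursion stops.
SUM(tot_qty) = 1 + 2 + 1 + 5 + 2 + 10 = 21.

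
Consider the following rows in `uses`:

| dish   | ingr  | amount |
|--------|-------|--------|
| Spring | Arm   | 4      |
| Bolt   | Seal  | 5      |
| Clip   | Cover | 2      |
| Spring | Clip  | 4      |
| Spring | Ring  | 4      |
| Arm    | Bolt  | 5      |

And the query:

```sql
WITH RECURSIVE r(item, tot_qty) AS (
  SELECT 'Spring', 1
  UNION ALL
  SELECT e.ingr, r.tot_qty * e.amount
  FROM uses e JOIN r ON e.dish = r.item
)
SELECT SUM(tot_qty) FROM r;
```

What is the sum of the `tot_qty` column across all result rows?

Base: (Spring, tot_qty=1).
Iteration 1: components of {Spring} -> Arm = 1*4 = 4, Clip = 1*4 = 4, Ring = 1*4 = 4.
Iteration 2: components of {Arm,Clip,Ring} -> Bolt = 4*5 = 20, Cover = 4*2 = 8.
Iteration 3: components of {Bolt,Cover} -> Seal = 20*5 = 100.
Iteration 4: no further components; recursion stops.
SUM(tot_qty) = 1 + 4 + 4 + 4 + 20 + 8 + 100 = 141.

141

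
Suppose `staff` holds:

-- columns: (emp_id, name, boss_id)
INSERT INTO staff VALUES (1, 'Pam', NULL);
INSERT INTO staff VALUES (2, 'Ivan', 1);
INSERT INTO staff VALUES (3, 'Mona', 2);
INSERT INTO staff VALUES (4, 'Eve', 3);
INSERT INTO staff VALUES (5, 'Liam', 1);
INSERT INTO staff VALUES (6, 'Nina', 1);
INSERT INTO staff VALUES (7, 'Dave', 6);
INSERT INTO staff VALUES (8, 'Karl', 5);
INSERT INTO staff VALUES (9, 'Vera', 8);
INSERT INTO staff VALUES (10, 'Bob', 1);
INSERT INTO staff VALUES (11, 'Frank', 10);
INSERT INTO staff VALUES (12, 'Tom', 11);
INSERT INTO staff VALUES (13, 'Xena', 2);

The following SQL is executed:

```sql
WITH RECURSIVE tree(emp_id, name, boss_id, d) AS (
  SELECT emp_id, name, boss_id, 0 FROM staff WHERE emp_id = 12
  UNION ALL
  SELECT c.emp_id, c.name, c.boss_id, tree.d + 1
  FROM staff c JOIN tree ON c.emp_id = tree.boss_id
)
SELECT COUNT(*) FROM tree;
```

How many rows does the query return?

Base: emp_id=12 (Tom), boss_id=11, d 0.
Iteration 1: join on emp_id=11 -> Frank (id 11, boss_id=10, d 1).
Iteration 2: join on emp_id=10 -> Bob (id 10, boss_id=1, d 2).
Iteration 3: join on emp_id=1 -> Pam (id 1, boss_id=NULL, d 3).
Iteration 4: boss_id is NULL; no match; recursion stops.
Total rows emitted: 4.

4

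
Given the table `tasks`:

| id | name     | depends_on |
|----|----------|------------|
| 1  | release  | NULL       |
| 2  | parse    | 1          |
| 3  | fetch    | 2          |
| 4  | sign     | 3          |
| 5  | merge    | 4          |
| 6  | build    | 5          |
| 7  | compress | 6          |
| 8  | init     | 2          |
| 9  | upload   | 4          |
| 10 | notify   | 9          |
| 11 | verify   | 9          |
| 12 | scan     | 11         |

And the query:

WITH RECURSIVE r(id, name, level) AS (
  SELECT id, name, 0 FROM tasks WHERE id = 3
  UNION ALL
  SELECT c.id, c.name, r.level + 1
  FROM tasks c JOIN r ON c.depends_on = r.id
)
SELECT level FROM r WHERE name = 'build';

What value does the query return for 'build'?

Base: id=3 (fetch) at level 0.
Iteration 1: rows with depends_on in {3} -> sign (id 4, level 1).
Iteration 2: rows with depends_on in {4} -> merge (id 5, level 2), upload (id 9, level 2).
Iteration 3: rows with depends_on in {5,9} -> build (id 6, level 3), notify (id 10, level 3), verify (id 11, level 3).
Iteration 4: rows with depends_on in {6,10,11} -> compress (id 7, level 4), scan (id 12, level 4).
Iteration 5: no rows with depends_on in {7,12}; recursion stops.

3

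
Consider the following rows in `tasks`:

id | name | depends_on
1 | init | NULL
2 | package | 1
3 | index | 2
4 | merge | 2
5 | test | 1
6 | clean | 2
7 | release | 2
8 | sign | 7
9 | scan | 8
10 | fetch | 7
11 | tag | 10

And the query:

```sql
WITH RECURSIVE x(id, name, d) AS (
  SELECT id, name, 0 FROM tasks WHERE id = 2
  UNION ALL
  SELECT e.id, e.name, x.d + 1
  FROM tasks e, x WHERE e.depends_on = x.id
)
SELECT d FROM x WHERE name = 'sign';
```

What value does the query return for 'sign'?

Base: id=2 (package) at d 0.
Iteration 1: rows with depends_on in {2} -> index (id 3, d 1), merge (id 4, d 1), clean (id 6, d 1), release (id 7, d 1).
Iteration 2: rows with depends_on in {3,4,6,7} -> sign (id 8, d 2), fetch (id 10, d 2).
Iteration 3: rows with depends_on in {8,10} -> scan (id 9, d 3), tag (id 11, d 3).
Iteration 4: no rows with depends_on in {9,11}; recursion stops.

2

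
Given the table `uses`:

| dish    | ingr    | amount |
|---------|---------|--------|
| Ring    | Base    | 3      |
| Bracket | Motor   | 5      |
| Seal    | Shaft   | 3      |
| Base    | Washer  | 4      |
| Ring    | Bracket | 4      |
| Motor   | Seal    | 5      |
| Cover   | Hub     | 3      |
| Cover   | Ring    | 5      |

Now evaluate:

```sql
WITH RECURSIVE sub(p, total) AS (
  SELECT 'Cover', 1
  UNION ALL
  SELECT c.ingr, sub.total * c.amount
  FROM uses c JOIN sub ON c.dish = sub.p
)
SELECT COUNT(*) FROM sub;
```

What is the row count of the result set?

9

Base: (Cover, total=1).
Iteration 1: components of {Cover} -> Hub = 1*3 = 3, Ring = 1*5 = 5.
Iteration 2: components of {Hub,Ring} -> Base = 5*3 = 15, Bracket = 5*4 = 20.
Iteration 3: components of {Base,Bracket} -> Motor = 20*5 = 100, Washer = 15*4 = 60.
Iteration 4: components of {Motor,Washer} -> Seal = 100*5 = 500.
Iteration 5: components of {Seal} -> Shaft = 500*3 = 1500.
Iteration 6: no further components; recursion stops.
Total rows emitted: 9.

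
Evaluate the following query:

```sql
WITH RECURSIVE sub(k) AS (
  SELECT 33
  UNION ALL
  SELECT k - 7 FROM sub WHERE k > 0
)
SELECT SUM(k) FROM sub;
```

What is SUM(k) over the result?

Base: k=33.
Iteration 1: 33 > 0 holds -> k = 33 - 7 = 26.
Iteration 2: 26 > 0 holds -> k = 26 - 7 = 19.
Iteration 3: 19 > 0 holds -> k = 19 - 7 = 12.
Iteration 4: 12 > 0 holds -> k = 12 - 7 = 5.
Iteration 5: 5 > 0 holds -> k = 5 - 7 = -2.
Iteration 6: -2 > 0 fails; recursion stops.
SUM(k) = 33 + 26 + 19 + 12 + 5 + -2 = 93.

93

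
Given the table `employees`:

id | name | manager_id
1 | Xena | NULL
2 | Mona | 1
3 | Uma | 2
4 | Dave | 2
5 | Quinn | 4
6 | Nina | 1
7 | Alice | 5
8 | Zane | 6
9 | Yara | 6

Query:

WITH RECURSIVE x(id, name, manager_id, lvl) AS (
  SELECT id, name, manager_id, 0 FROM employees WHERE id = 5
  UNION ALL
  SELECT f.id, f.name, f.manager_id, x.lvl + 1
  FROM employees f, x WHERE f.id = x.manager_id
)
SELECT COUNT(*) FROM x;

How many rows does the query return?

4

Base: id=5 (Quinn), manager_id=4, lvl 0.
Iteration 1: join on id=4 -> Dave (id 4, manager_id=2, lvl 1).
Iteration 2: join on id=2 -> Mona (id 2, manager_id=1, lvl 2).
Iteration 3: join on id=1 -> Xena (id 1, manager_id=NULL, lvl 3).
Iteration 4: manager_id is NULL; no match; recursion stops.
Total rows emitted: 4.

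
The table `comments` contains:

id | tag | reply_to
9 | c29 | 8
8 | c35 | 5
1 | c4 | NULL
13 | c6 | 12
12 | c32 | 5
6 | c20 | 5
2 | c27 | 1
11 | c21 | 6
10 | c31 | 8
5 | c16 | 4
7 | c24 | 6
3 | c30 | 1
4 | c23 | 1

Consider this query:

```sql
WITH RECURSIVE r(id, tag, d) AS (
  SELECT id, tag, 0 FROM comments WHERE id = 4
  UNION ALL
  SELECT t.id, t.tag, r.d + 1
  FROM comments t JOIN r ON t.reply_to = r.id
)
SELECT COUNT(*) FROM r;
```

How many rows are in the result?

10

Base: id=4 (c23) at d 0.
Iteration 1: rows with reply_to in {4} -> c16 (id 5, d 1).
Iteration 2: rows with reply_to in {5} -> c20 (id 6, d 2), c35 (id 8, d 2), c32 (id 12, d 2).
Iteration 3: rows with reply_to in {6,8,12} -> c24 (id 7, d 3), c29 (id 9, d 3), c31 (id 10, d 3), c21 (id 11, d 3), c6 (id 13, d 3).
Iteration 4: no rows with reply_to in {7,9,10,11,13}; recursion stops.
Total rows emitted: 10.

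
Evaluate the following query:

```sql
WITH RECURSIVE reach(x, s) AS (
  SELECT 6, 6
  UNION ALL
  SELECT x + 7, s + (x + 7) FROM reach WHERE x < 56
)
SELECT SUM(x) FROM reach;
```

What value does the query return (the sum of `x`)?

306

Base: x=6, s=6.
Iteration 1: 6 < 56 holds -> x = 6 + 7 = 13, s = 6 + 13 = 19.
Iteration 2: 13 < 56 holds -> x = 13 + 7 = 20, s = 19 + 20 = 39.
Iteration 3: 20 < 56 holds -> x = 20 + 7 = 27, s = 39 + 27 = 66.
Iteration 4: 27 < 56 holds -> x = 27 + 7 = 34, s = 66 + 34 = 100.
Iteration 5: 34 < 56 holds -> x = 34 + 7 = 41, s = 100 + 41 = 141.
Iteration 6: 41 < 56 holds -> x = 41 + 7 = 48, s = 141 + 48 = 189.
Iteration 7: 48 < 56 holds -> x = 48 + 7 = 55, s = 189 + 55 = 244.
Iteration 8: 55 < 56 holds -> x = 55 + 7 = 62, s = 244 + 62 = 306.
Iteration 9: 62 < 56 fails; recursion stops.
SUM(x) = 6 + 13 + 20 + 27 + 34 + 41 + 48 + 55 + 62 = 306.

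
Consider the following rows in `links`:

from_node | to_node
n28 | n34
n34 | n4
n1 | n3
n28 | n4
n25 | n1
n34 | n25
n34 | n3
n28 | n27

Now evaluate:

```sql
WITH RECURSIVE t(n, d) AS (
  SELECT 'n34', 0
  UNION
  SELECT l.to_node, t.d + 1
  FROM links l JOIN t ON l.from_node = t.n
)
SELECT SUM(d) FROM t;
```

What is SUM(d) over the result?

Base: (n34, d=0).
Iteration 1: edges from {n34} -> (n25, d=1), (n3, d=1), (n4, d=1).
Iteration 2: edges from {n25,n3,n4} -> (n1, d=2).
Iteration 3: edges from {n1} -> (n3, d=3).
Iteration 4: no outgoing edges from {n3}; recursion stops.
SUM(d) = 0 + 1 + 1 + 1 + 2 + 3 = 8.

8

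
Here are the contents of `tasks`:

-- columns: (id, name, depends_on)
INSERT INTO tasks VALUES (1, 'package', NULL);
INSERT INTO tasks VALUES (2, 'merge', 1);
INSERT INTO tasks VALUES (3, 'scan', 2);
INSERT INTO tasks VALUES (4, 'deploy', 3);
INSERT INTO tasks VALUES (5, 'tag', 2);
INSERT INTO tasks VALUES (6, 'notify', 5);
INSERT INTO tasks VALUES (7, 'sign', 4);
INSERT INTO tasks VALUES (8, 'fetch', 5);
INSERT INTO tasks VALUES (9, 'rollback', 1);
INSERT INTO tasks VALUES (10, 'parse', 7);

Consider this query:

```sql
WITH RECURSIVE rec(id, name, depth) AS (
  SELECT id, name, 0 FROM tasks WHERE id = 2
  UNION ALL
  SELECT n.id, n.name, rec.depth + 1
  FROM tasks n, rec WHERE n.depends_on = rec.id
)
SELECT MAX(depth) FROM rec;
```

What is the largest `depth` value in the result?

Base: id=2 (merge) at depth 0.
Iteration 1: rows with depends_on in {2} -> scan (id 3, depth 1), tag (id 5, depth 1).
Iteration 2: rows with depends_on in {3,5} -> deploy (id 4, depth 2), notify (id 6, depth 2), fetch (id 8, depth 2).
Iteration 3: rows with depends_on in {4,6,8} -> sign (id 7, depth 3).
Iteration 4: rows with depends_on in {7} -> parse (id 10, depth 4).
Iteration 5: no rows with depends_on in {10}; recursion stops.
depth values: 0, 1, 1, 2, 2, 2, 3, 4; the maximum is 4.

4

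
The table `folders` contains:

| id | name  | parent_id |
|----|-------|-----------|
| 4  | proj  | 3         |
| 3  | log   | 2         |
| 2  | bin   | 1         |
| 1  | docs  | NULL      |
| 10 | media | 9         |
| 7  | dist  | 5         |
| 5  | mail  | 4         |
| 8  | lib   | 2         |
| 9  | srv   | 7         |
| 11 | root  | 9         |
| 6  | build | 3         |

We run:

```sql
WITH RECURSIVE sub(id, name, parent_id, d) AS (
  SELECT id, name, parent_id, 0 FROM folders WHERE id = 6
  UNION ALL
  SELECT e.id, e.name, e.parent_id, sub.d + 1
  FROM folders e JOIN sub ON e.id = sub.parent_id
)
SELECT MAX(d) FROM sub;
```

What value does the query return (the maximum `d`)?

3

Base: id=6 (build), parent_id=3, d 0.
Iteration 1: join on id=3 -> log (id 3, parent_id=2, d 1).
Iteration 2: join on id=2 -> bin (id 2, parent_id=1, d 2).
Iteration 3: join on id=1 -> docs (id 1, parent_id=NULL, d 3).
Iteration 4: parent_id is NULL; no match; recursion stops.
d values: 0, 1, 2, 3; the maximum is 3.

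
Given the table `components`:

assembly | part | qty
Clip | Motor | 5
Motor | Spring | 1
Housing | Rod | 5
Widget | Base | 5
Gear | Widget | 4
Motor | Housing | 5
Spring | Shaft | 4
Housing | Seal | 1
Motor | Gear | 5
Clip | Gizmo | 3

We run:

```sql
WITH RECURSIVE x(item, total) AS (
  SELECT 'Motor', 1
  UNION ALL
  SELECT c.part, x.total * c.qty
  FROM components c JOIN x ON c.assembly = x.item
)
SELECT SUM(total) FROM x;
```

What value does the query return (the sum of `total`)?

Base: (Motor, total=1).
Iteration 1: components of {Motor} -> Gear = 1*5 = 5, Housing = 1*5 = 5, Spring = 1*1 = 1.
Iteration 2: components of {Gear,Housing,Spring} -> Rod = 5*5 = 25, Seal = 5*1 = 5, Shaft = 1*4 = 4, Widget = 5*4 = 20.
Iteration 3: components of {Rod,Seal,Shaft,Widget} -> Base = 20*5 = 100.
Iteration 4: no further components; recursion stops.
SUM(total) = 1 + 1 + 5 + 5 + 4 + 25 + 5 + 20 + 100 = 166.

166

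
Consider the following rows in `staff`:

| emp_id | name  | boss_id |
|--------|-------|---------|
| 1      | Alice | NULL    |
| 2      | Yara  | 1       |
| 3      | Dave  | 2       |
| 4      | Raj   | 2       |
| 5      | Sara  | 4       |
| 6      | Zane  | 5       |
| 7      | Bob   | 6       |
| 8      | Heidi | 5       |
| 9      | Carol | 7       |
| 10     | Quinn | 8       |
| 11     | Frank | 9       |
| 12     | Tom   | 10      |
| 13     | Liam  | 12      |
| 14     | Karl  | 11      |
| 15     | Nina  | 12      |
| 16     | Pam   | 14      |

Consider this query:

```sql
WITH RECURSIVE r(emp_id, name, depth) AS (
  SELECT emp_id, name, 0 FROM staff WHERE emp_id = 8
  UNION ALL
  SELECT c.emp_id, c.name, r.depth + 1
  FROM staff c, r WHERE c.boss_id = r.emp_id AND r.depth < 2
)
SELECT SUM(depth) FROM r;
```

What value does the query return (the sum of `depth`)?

Base: emp_id=8 (Heidi) at depth 0.
Iteration 1: rows with boss_id in {8} -> Quinn (id 10, depth 1).
Iteration 2: rows with boss_id in {10} -> Tom (id 12, depth 2).
Iteration 3: depth < 2 fails for all current rows; recursion stops.
SUM(depth) = 0 + 1 + 2 = 3.

3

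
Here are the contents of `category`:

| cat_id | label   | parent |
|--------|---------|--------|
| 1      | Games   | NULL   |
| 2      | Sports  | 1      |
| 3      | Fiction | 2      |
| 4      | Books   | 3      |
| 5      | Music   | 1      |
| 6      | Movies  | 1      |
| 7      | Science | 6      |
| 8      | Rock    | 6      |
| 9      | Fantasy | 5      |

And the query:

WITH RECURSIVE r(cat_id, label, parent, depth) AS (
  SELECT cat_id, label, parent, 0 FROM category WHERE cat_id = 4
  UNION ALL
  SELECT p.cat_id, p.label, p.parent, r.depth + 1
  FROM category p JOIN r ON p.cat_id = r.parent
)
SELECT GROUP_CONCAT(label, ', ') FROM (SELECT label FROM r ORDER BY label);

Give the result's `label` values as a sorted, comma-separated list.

Books, Fiction, Games, Sports

Base: cat_id=4 (Books), parent=3, depth 0.
Iteration 1: join on cat_id=3 -> Fiction (id 3, parent=2, depth 1).
Iteration 2: join on cat_id=2 -> Sports (id 2, parent=1, depth 2).
Iteration 3: join on cat_id=1 -> Games (id 1, parent=NULL, depth 3).
Iteration 4: parent is NULL; no match; recursion stops.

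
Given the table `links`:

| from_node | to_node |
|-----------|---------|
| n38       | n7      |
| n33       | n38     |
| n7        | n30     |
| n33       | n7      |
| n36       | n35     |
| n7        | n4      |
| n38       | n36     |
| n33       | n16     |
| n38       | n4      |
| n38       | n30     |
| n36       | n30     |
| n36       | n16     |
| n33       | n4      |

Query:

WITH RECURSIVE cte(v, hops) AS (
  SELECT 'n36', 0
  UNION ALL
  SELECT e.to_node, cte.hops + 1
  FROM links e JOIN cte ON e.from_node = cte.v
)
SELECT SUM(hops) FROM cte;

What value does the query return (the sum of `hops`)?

3

Base: (n36, hops=0).
Iteration 1: edges from {n36} -> (n16, hops=1), (n30, hops=1), (n35, hops=1).
Iteration 2: no outgoing edges from {n16,n30,n35}; recursion stops.
SUM(hops) = 0 + 1 + 1 + 1 = 3.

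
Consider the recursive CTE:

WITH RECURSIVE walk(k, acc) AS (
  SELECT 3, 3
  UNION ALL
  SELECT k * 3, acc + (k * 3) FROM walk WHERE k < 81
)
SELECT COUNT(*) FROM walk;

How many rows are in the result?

4

Base: k=3, acc=3.
Iteration 1: 3 < 81 holds -> k = 3 * 3 = 9, acc = 3 + 9 = 12.
Iteration 2: 9 < 81 holds -> k = 9 * 3 = 27, acc = 12 + 27 = 39.
Iteration 3: 27 < 81 holds -> k = 27 * 3 = 81, acc = 39 + 81 = 120.
Iteration 4: 81 < 81 fails; recursion stops.
Total rows emitted: 4.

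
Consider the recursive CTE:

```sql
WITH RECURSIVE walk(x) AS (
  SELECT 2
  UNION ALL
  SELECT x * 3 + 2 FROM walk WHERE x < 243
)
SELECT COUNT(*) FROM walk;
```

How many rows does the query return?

6

Base: x=2.
Iteration 1: 2 < 243 holds -> x = 2 * 3 + 2 = 8.
Iteration 2: 8 < 243 holds -> x = 8 * 3 + 2 = 26.
Iteration 3: 26 < 243 holds -> x = 26 * 3 + 2 = 80.
Iteration 4: 80 < 243 holds -> x = 80 * 3 + 2 = 242.
Iteration 5: 242 < 243 holds -> x = 242 * 3 + 2 = 728.
Iteration 6: 728 < 243 fails; recursion stops.
Total rows emitted: 6.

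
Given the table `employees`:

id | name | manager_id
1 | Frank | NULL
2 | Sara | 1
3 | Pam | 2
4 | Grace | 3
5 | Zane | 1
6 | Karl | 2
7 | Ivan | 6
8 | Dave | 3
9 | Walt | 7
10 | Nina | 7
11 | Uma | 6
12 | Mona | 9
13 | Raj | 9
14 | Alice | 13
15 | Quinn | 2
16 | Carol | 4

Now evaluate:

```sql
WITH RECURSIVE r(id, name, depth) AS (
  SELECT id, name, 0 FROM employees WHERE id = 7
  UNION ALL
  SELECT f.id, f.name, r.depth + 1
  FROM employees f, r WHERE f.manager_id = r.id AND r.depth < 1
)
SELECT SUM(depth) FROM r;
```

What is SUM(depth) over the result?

Base: id=7 (Ivan) at depth 0.
Iteration 1: rows with manager_id in {7} -> Walt (id 9, depth 1), Nina (id 10, depth 1).
Iteration 2: depth < 1 fails for all current rows; recursion stops.
SUM(depth) = 0 + 1 + 1 = 2.

2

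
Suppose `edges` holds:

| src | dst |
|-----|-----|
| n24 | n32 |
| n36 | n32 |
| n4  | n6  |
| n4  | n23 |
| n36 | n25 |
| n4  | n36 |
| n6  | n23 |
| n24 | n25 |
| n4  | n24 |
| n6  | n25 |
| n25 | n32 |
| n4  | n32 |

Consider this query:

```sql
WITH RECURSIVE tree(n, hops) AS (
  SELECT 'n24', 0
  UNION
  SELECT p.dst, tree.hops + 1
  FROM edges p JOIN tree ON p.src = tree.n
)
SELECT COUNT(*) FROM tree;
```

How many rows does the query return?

4

Base: (n24, hops=0).
Iteration 1: edges from {n24} -> (n25, hops=1), (n32, hops=1).
Iteration 2: edges from {n25,n32} -> (n32, hops=2).
Iteration 3: no outgoing edges from {n32}; recursion stops.
Total rows emitted: 4.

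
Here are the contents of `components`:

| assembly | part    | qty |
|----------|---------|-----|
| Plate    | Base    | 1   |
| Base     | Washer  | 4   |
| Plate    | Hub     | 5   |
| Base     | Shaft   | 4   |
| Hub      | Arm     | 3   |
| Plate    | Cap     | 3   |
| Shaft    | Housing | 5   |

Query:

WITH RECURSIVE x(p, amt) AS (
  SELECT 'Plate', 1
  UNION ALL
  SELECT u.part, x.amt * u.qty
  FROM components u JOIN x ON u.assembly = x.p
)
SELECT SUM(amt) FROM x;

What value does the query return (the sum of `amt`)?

Base: (Plate, amt=1).
Iteration 1: components of {Plate} -> Base = 1*1 = 1, Cap = 1*3 = 3, Hub = 1*5 = 5.
Iteration 2: components of {Base,Cap,Hub} -> Arm = 5*3 = 15, Shaft = 1*4 = 4, Washer = 1*4 = 4.
Iteration 3: components of {Arm,Shaft,Washer} -> Housing = 4*5 = 20.
Iteration 4: no further components; recursion stops.
SUM(amt) = 1 + 1 + 5 + 3 + 4 + 4 + 15 + 20 = 53.

53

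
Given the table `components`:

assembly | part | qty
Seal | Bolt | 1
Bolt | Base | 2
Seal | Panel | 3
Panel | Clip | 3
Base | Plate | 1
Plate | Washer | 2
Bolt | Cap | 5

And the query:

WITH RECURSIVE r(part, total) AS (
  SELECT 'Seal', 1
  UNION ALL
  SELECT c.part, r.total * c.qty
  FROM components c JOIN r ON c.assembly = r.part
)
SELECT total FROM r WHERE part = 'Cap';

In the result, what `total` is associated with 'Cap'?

Base: (Seal, total=1).
Iteration 1: components of {Seal} -> Bolt = 1*1 = 1, Panel = 1*3 = 3.
Iteration 2: components of {Bolt,Panel} -> Base = 1*2 = 2, Cap = 1*5 = 5, Clip = 3*3 = 9.
Iteration 3: components of {Base,Cap,Clip} -> Plate = 2*1 = 2.
Iteration 4: components of {Plate} -> Washer = 2*2 = 4.
Iteration 5: no further components; recursion stops.

5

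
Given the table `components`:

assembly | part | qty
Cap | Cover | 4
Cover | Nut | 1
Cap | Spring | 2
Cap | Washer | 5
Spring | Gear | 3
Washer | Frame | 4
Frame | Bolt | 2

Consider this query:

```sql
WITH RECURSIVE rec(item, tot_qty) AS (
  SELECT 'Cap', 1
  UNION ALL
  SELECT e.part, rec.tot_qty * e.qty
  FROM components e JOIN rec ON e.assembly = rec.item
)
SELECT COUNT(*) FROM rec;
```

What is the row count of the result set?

Base: (Cap, tot_qty=1).
Iteration 1: components of {Cap} -> Cover = 1*4 = 4, Spring = 1*2 = 2, Washer = 1*5 = 5.
Iteration 2: components of {Cover,Spring,Washer} -> Frame = 5*4 = 20, Gear = 2*3 = 6, Nut = 4*1 = 4.
Iteration 3: components of {Frame,Gear,Nut} -> Bolt = 20*2 = 40.
Iteration 4: no further components; recursion stops.
Total rows emitted: 8.

8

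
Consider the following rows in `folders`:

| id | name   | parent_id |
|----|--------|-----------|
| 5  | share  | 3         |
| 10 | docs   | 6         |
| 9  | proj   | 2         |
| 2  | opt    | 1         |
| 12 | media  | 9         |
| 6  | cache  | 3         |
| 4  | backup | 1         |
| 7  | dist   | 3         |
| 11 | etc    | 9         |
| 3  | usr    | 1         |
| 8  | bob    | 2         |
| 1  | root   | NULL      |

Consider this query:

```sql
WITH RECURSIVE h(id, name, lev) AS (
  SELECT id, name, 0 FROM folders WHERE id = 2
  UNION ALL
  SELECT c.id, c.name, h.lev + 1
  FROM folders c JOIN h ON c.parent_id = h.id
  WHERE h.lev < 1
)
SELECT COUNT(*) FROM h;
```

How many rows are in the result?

Base: id=2 (opt) at lev 0.
Iteration 1: rows with parent_id in {2} -> bob (id 8, lev 1), proj (id 9, lev 1).
Iteration 2: lev < 1 fails for all current rows; recursion stops.
Total rows emitted: 3.

3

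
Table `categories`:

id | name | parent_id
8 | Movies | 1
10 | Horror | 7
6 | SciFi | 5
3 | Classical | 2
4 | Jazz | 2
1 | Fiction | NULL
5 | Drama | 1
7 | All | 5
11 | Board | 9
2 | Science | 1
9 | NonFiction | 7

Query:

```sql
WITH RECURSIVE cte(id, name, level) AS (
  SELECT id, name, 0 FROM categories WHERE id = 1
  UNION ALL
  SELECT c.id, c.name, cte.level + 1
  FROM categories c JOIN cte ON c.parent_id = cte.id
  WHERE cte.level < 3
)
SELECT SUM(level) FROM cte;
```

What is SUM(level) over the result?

Base: id=1 (Fiction) at level 0.
Iteration 1: rows with parent_id in {1} -> Science (id 2, level 1), Drama (id 5, level 1), Movies (id 8, level 1).
Iteration 2: rows with parent_id in {2,5,8} -> Classical (id 3, level 2), Jazz (id 4, level 2), SciFi (id 6, level 2), All (id 7, level 2).
Iteration 3: rows with parent_id in {3,4,6,7} -> NonFiction (id 9, level 3), Horror (id 10, level 3).
Iteration 4: level < 3 fails for all current rows; recursion stops.
SUM(level) = 0 + 1 + 1 + 1 + 2 + 2 + 2 + 2 + 3 + 3 = 17.

17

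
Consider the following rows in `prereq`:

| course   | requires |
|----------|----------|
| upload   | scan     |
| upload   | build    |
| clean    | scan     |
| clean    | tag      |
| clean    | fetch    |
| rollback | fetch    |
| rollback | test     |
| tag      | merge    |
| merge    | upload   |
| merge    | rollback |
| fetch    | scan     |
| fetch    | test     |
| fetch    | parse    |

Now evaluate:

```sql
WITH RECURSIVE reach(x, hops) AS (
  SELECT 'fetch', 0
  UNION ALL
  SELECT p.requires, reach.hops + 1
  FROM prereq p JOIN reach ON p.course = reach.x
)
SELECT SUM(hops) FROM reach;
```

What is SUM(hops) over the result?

3

Base: (fetch, hops=0).
Iteration 1: edges from {fetch} -> (parse, hops=1), (scan, hops=1), (test, hops=1).
Iteration 2: no outgoing edges from {parse,scan,test}; recursion stops.
SUM(hops) = 0 + 1 + 1 + 1 = 3.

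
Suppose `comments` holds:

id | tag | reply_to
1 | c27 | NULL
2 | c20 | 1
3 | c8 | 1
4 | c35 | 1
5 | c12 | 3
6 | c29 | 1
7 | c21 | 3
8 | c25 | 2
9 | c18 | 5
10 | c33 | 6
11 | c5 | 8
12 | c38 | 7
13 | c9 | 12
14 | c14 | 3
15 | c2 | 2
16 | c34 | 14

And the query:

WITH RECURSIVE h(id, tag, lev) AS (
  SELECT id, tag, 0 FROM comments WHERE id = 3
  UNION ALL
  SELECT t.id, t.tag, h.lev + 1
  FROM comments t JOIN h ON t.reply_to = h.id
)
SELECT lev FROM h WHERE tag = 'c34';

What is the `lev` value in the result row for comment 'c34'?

2

Base: id=3 (c8) at lev 0.
Iteration 1: rows with reply_to in {3} -> c12 (id 5, lev 1), c21 (id 7, lev 1), c14 (id 14, lev 1).
Iteration 2: rows with reply_to in {5,7,14} -> c18 (id 9, lev 2), c38 (id 12, lev 2), c34 (id 16, lev 2).
Iteration 3: rows with reply_to in {9,12,16} -> c9 (id 13, lev 3).
Iteration 4: no rows with reply_to in {13}; recursion stops.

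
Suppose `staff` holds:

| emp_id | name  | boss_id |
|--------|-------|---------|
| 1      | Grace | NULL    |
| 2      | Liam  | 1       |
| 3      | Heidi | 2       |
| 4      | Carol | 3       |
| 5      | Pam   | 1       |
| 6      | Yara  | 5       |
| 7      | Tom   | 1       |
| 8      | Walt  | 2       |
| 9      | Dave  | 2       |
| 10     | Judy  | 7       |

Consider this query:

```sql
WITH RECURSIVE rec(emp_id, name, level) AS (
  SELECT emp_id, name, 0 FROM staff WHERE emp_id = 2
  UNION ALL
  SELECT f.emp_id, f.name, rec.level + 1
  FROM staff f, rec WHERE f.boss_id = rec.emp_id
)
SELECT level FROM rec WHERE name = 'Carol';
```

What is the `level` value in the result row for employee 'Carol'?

2

Base: emp_id=2 (Liam) at level 0.
Iteration 1: rows with boss_id in {2} -> Heidi (id 3, level 1), Walt (id 8, level 1), Dave (id 9, level 1).
Iteration 2: rows with boss_id in {3,8,9} -> Carol (id 4, level 2).
Iteration 3: no rows with boss_id in {4}; recursion stops.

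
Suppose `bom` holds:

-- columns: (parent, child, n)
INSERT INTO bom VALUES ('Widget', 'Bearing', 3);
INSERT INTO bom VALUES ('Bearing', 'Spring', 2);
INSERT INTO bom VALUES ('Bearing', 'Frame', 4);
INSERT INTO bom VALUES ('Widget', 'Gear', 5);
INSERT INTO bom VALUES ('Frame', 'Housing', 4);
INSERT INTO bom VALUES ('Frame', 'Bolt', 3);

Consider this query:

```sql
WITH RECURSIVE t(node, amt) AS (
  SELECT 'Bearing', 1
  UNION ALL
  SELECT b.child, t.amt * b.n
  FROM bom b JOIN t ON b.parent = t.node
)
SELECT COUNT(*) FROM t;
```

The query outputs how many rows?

Base: (Bearing, amt=1).
Iteration 1: components of {Bearing} -> Frame = 1*4 = 4, Spring = 1*2 = 2.
Iteration 2: components of {Frame,Spring} -> Bolt = 4*3 = 12, Housing = 4*4 = 16.
Iteration 3: no further components; recursion stops.
Total rows emitted: 5.

5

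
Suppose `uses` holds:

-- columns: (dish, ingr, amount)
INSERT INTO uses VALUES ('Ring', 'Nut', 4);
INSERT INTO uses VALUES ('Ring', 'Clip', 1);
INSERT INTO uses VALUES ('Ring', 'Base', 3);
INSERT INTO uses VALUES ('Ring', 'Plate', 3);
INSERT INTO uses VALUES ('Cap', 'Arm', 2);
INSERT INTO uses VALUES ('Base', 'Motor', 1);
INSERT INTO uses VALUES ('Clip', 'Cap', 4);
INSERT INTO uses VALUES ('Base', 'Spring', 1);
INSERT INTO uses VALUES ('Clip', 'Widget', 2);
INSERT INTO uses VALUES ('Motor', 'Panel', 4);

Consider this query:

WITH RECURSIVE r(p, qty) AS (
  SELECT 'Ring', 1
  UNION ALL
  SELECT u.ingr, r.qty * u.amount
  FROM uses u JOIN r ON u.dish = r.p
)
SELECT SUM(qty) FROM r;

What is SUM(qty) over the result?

Base: (Ring, qty=1).
Iteration 1: components of {Ring} -> Base = 1*3 = 3, Clip = 1*1 = 1, Nut = 1*4 = 4, Plate = 1*3 = 3.
Iteration 2: components of {Base,Clip,Nut,Plate} -> Cap = 1*4 = 4, Motor = 3*1 = 3, Spring = 3*1 = 3, Widget = 1*2 = 2.
Iteration 3: components of {Cap,Motor,Spring,Widget} -> Arm = 4*2 = 8, Panel = 3*4 = 12.
Iteration 4: no further components; recursion stops.
SUM(qty) = 1 + 4 + 3 + 3 + 1 + 3 + 3 + 2 + 4 + 12 + 8 = 44.

44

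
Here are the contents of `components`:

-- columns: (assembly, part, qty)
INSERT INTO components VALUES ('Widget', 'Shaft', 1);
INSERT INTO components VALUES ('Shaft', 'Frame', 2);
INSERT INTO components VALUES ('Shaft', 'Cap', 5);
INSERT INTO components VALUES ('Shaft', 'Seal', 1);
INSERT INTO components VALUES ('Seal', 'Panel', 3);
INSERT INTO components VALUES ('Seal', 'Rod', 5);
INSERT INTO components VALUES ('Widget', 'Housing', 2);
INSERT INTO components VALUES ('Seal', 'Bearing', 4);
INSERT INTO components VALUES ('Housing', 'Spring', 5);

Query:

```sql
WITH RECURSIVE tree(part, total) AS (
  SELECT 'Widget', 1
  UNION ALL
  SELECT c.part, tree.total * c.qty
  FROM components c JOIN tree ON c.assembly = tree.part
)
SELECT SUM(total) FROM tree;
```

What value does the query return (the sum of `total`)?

34

Base: (Widget, total=1).
Iteration 1: components of {Widget} -> Housing = 1*2 = 2, Shaft = 1*1 = 1.
Iteration 2: components of {Housing,Shaft} -> Cap = 1*5 = 5, Frame = 1*2 = 2, Seal = 1*1 = 1, Spring = 2*5 = 10.
Iteration 3: components of {Cap,Frame,Seal,Spring} -> Bearing = 1*4 = 4, Panel = 1*3 = 3, Rod = 1*5 = 5.
Iteration 4: no further components; recursion stops.
SUM(total) = 1 + 1 + 2 + 2 + 5 + 1 + 10 + 3 + 5 + 4 = 34.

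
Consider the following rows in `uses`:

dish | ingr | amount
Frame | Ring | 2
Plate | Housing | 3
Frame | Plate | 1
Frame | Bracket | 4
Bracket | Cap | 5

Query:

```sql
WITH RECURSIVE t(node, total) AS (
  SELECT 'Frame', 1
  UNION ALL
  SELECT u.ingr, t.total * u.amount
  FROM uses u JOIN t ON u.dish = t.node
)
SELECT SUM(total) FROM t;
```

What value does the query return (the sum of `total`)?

Base: (Frame, total=1).
Iteration 1: components of {Frame} -> Bracket = 1*4 = 4, Plate = 1*1 = 1, Ring = 1*2 = 2.
Iteration 2: components of {Bracket,Plate,Ring} -> Cap = 4*5 = 20, Housing = 1*3 = 3.
Iteration 3: no further components; recursion stops.
SUM(total) = 1 + 4 + 2 + 1 + 20 + 3 = 31.

31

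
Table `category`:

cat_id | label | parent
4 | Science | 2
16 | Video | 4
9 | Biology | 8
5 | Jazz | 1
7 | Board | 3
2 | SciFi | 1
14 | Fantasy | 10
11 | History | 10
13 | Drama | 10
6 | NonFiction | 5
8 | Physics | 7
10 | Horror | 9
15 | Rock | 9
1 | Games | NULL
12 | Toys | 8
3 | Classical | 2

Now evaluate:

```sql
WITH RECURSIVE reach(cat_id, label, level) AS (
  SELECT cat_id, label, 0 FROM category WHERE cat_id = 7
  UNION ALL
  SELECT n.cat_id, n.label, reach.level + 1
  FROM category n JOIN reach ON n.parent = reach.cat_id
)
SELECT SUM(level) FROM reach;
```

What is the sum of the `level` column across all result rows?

23

Base: cat_id=7 (Board) at level 0.
Iteration 1: rows with parent in {7} -> Physics (id 8, level 1).
Iteration 2: rows with parent in {8} -> Biology (id 9, level 2), Toys (id 12, level 2).
Iteration 3: rows with parent in {9,12} -> Horror (id 10, level 3), Rock (id 15, level 3).
Iteration 4: rows with parent in {10,15} -> History (id 11, level 4), Drama (id 13, level 4), Fantasy (id 14, level 4).
Iteration 5: no rows with parent in {11,13,14}; recursion stops.
SUM(level) = 0 + 1 + 2 + 2 + 3 + 3 + 4 + 4 + 4 = 23.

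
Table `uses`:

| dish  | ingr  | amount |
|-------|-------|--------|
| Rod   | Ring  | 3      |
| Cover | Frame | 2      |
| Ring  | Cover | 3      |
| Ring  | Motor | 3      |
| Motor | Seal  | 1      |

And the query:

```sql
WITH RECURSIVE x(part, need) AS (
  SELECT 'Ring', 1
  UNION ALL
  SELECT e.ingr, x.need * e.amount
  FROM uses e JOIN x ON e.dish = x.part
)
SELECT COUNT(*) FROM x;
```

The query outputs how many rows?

5

Base: (Ring, need=1).
Iteration 1: components of {Ring} -> Cover = 1*3 = 3, Motor = 1*3 = 3.
Iteration 2: components of {Cover,Motor} -> Frame = 3*2 = 6, Seal = 3*1 = 3.
Iteration 3: no further components; recursion stops.
Total rows emitted: 5.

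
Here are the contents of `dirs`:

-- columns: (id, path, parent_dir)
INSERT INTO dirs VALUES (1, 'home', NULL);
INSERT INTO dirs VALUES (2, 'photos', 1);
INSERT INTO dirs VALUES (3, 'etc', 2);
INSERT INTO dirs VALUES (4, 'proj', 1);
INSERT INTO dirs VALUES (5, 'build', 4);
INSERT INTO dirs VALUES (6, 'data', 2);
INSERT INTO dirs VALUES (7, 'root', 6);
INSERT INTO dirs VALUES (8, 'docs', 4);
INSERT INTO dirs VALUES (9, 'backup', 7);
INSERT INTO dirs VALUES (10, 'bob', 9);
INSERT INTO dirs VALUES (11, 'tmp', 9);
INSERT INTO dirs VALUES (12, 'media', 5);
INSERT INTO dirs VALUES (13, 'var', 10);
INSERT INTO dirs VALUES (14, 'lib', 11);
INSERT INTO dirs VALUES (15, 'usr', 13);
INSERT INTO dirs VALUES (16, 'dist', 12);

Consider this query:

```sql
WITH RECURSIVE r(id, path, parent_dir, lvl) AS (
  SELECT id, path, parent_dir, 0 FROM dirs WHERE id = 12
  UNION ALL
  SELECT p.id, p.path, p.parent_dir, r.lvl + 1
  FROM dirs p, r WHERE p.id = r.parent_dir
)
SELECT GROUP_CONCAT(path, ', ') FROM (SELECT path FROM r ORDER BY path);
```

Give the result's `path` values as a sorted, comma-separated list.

build, home, media, proj

Base: id=12 (media), parent_dir=5, lvl 0.
Iteration 1: join on id=5 -> build (id 5, parent_dir=4, lvl 1).
Iteration 2: join on id=4 -> proj (id 4, parent_dir=1, lvl 2).
Iteration 3: join on id=1 -> home (id 1, parent_dir=NULL, lvl 3).
Iteration 4: parent_dir is NULL; no match; recursion stops.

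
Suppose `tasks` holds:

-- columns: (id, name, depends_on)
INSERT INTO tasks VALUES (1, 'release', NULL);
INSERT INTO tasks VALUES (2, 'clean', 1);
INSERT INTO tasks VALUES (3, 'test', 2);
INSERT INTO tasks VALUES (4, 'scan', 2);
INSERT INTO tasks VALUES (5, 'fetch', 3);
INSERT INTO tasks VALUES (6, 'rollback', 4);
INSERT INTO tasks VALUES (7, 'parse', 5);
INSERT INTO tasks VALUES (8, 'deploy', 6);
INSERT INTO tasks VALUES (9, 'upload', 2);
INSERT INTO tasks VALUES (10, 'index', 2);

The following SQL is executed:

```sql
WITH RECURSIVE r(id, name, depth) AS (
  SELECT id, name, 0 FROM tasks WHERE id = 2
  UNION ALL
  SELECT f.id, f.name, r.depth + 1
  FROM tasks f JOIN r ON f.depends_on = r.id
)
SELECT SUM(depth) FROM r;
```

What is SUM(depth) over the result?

14

Base: id=2 (clean) at depth 0.
Iteration 1: rows with depends_on in {2} -> test (id 3, depth 1), scan (id 4, depth 1), upload (id 9, depth 1), index (id 10, depth 1).
Iteration 2: rows with depends_on in {3,4,9,10} -> fetch (id 5, depth 2), rollback (id 6, depth 2).
Iteration 3: rows with depends_on in {5,6} -> parse (id 7, depth 3), deploy (id 8, depth 3).
Iteration 4: no rows with depends_on in {7,8}; recursion stops.
SUM(depth) = 0 + 1 + 1 + 1 + 1 + 2 + 2 + 3 + 3 = 14.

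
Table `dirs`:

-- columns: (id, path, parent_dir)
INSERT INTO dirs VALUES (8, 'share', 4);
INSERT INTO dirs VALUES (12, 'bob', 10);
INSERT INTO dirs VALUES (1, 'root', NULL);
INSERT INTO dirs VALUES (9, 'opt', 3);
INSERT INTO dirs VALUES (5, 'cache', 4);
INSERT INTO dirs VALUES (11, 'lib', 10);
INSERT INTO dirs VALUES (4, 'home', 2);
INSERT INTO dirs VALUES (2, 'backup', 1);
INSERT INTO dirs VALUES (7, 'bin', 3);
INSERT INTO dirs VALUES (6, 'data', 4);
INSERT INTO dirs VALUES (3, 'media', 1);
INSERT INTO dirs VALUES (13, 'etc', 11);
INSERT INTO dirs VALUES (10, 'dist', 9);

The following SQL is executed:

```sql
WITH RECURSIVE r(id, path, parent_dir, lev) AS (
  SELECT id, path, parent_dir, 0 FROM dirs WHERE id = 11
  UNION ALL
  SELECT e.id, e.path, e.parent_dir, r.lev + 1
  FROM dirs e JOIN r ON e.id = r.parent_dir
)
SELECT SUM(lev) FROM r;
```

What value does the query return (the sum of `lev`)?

10

Base: id=11 (lib), parent_dir=10, lev 0.
Iteration 1: join on id=10 -> dist (id 10, parent_dir=9, lev 1).
Iteration 2: join on id=9 -> opt (id 9, parent_dir=3, lev 2).
Iteration 3: join on id=3 -> media (id 3, parent_dir=1, lev 3).
Iteration 4: join on id=1 -> root (id 1, parent_dir=NULL, lev 4).
Iteration 5: parent_dir is NULL; no match; recursion stops.
SUM(lev) = 0 + 1 + 2 + 3 + 4 = 10.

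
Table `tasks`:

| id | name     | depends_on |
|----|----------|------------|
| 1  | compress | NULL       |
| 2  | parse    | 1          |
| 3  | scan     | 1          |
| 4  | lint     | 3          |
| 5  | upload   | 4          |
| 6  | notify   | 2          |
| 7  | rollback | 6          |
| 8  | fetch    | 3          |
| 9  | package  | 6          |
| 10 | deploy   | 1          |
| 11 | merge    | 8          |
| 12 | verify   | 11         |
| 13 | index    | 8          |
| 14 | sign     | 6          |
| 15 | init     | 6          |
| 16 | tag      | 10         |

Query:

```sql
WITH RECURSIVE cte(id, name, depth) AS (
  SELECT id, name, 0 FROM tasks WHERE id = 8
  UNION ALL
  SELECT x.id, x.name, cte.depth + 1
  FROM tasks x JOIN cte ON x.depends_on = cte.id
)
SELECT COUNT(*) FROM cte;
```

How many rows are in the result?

4

Base: id=8 (fetch) at depth 0.
Iteration 1: rows with depends_on in {8} -> merge (id 11, depth 1), index (id 13, depth 1).
Iteration 2: rows with depends_on in {11,13} -> verify (id 12, depth 2).
Iteration 3: no rows with depends_on in {12}; recursion stops.
Total rows emitted: 4.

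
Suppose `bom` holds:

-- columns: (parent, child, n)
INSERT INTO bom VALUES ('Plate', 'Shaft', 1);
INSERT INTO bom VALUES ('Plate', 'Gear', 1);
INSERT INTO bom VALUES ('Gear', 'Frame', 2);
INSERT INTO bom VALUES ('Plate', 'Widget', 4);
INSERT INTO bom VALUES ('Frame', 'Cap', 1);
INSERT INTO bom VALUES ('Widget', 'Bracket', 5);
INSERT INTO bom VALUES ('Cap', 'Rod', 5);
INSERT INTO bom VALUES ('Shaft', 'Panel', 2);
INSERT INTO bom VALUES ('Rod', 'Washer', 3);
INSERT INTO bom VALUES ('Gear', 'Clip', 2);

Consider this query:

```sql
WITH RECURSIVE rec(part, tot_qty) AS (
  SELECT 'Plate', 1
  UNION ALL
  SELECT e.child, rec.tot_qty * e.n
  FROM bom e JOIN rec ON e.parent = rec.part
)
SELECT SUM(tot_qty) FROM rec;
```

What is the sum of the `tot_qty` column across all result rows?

Base: (Plate, tot_qty=1).
Iteration 1: components of {Plate} -> Gear = 1*1 = 1, Shaft = 1*1 = 1, Widget = 1*4 = 4.
Iteration 2: components of {Gear,Shaft,Widget} -> Bracket = 4*5 = 20, Clip = 1*2 = 2, Frame = 1*2 = 2, Panel = 1*2 = 2.
Iteration 3: components of {Bracket,Clip,Frame,Panel} -> Cap = 2*1 = 2.
Iteration 4: components of {Cap} -> Rod = 2*5 = 10.
Iteration 5: components of {Rod} -> Washer = 10*3 = 30.
Iteration 6: no further components; recursion stops.
SUM(tot_qty) = 1 + 1 + 1 + 4 + 2 + 2 + 2 + 20 + 2 + 10 + 30 = 75.

75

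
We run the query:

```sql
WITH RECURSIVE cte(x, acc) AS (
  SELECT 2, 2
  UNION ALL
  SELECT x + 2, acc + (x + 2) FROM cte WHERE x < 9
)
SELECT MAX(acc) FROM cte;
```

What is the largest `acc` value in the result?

Base: x=2, acc=2.
Iteration 1: 2 < 9 holds -> x = 2 + 2 = 4, acc = 2 + 4 = 6.
Iteration 2: 4 < 9 holds -> x = 4 + 2 = 6, acc = 6 + 6 = 12.
Iteration 3: 6 < 9 holds -> x = 6 + 2 = 8, acc = 12 + 8 = 20.
Iteration 4: 8 < 9 holds -> x = 8 + 2 = 10, acc = 20 + 10 = 30.
Iteration 5: 10 < 9 fails; recursion stops.
acc values: 2, 6, 12, 20, 30; the maximum is 30.

30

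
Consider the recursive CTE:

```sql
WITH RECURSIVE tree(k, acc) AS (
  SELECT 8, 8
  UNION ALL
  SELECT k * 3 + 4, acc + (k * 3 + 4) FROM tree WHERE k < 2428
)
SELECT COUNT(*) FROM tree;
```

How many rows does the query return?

6

Base: k=8, acc=8.
Iteration 1: 8 < 2428 holds -> k = 8 * 3 + 4 = 28, acc = 8 + 28 = 36.
Iteration 2: 28 < 2428 holds -> k = 28 * 3 + 4 = 88, acc = 36 + 88 = 124.
Iteration 3: 88 < 2428 holds -> k = 88 * 3 + 4 = 268, acc = 124 + 268 = 392.
Iteration 4: 268 < 2428 holds -> k = 268 * 3 + 4 = 808, acc = 392 + 808 = 1200.
Iteration 5: 808 < 2428 holds -> k = 808 * 3 + 4 = 2428, acc = 1200 + 2428 = 3628.
Iteration 6: 2428 < 2428 fails; recursion stops.
Total rows emitted: 6.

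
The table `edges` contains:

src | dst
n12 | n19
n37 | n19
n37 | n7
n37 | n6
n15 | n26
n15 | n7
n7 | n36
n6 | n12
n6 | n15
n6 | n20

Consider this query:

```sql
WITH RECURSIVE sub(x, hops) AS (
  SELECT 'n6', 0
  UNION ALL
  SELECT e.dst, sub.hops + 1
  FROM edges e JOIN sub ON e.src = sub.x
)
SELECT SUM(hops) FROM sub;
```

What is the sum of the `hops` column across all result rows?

Base: (n6, hops=0).
Iteration 1: edges from {n6} -> (n12, hops=1), (n15, hops=1), (n20, hops=1).
Iteration 2: edges from {n12,n15,n20} -> (n19, hops=2), (n26, hops=2), (n7, hops=2).
Iteration 3: edges from {n19,n26,n7} -> (n36, hops=3).
Iteration 4: no outgoing edges from {n36}; recursion stops.
SUM(hops) = 0 + 1 + 1 + 1 + 2 + 2 + 2 + 3 = 12.

12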